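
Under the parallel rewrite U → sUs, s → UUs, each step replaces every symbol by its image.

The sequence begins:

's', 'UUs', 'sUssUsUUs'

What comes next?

UUssUsUUsUUssUsUUssUssUsUUs

Apply φ to sUssUsUUs symbol by symbol: s→UUs, U→sUs, s→UUs, s→UUs, U→sUs, s→UUs, U→sUs, U→sUs, s→UUs; joined: UUs sUs UUs UUs sUs UUs sUs sUs UUs.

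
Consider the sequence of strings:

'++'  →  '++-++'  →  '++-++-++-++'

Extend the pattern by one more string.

s(k+1) = s(k)·-·s(k) — each term doubles the last with '-' between the halves.
Doubling ++-++-++-++ with '-' between the halves:

++-++-++-++-++-++-++-++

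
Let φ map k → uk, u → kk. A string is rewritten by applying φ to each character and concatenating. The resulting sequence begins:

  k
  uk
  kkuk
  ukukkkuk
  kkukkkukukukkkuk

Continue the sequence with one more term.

ukukkkukukukkkukkkukkkukukukkkuk

Replace each of the 16 characters of kkukkkukukukkkuk in place — uk uk kk uk uk uk kk uk kk uk kk uk uk uk kk uk — and concatenate.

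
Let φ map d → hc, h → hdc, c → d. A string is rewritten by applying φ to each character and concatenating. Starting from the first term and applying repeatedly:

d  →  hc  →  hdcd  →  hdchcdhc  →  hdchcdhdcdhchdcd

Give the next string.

φ(hdchcdhdcdhchdcd) expands symbol-by-symbol to hdc hc d hdc d hc hdc hc d hc hdc d hdc hc d hc; joining the 16 pieces gives the next term.

hdchcdhdcdhchdchcdhchdcdhdchcdhc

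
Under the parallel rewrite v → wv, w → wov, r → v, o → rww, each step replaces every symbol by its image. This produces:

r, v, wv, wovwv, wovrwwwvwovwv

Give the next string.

wovrwwwvvwovwovwovwvwovrwwwvwovwv

φ(wovrwwwvwovwv) expands symbol-by-symbol to wov rww wv v wov wov wov wv wov rww wv wov wv; joining the 13 pieces gives the next term.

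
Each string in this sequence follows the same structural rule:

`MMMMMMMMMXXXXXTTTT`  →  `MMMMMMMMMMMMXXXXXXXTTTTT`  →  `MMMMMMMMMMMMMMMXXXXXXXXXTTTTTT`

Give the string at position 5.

MMMMMMMMMMMMMMMMMMMMMXXXXXXXXXXXXXTTTTTTTT

Term n consists of 3n M's, followed by 2n-1 X's, followed by n+1 T's, where the shown terms are n = 3, 4, 5.
For term 5, n = 7, so the run lengths are 21, 13, 8.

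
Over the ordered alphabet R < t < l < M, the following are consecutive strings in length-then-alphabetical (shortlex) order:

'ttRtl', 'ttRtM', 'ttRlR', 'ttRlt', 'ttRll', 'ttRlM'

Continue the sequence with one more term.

ttRMR

The successor of ttRlM increments the rightmost position that isn't already M and resets every position after it to R.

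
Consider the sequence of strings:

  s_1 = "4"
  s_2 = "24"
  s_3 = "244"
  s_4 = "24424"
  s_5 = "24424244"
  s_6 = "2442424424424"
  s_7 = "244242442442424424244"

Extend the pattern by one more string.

Each term (from the third on) is the previous term followed by the one before it: term 3 = 24·4 = 244.
The next term joins 244242442442424424244 and 2442424424424.

2442424424424244242442442424424424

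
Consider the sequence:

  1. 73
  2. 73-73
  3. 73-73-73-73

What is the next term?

73-73-73-73-73-73-73-73

Every step duplicates the string with '-' between the halves.
One more doubling of 73-73-73-73 gives the answer.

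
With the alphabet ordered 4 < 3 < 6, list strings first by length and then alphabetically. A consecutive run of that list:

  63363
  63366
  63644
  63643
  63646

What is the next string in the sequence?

63634

The successor of 63646 increments the rightmost position that isn't already 6 and resets every position after it to 4.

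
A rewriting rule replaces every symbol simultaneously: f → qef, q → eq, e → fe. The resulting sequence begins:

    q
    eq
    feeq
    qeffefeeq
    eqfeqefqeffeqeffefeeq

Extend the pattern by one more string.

Applying the rule to each of the 21 symbols of eqfeqefqeffeqeffefeeq gives the pieces fe eq qef fe eq fe qef eq fe qef qef fe eq fe qef qef fe qef fe fe eq, which concatenate to the answer.

feeqqeffeeqfeqefeqfeqefqeffeeqfeqefqeffeqeffefeeq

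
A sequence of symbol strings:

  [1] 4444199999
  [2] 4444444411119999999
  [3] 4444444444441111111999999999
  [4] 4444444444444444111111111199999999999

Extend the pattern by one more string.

The n-th term is 4n 4's then 3n-2 1's then 2n+3 9's (n = 1, 2, …).
For the next term, n = 5, so the run lengths are 20, 13, 13.

4444444444444444444411111111111119999999999999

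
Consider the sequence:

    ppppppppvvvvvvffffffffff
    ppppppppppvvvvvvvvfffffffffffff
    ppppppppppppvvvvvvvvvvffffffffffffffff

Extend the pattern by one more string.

Each string has the form p^{2n+2} v^{2n} f^{3n+1}, where the shown terms are n = 3, 4, 5.
At n = 6 the blocks have lengths 14, 12, 19.

ppppppppppppppvvvvvvvvvvvvfffffffffffffffffff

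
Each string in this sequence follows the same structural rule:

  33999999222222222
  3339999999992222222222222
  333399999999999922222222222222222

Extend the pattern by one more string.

Reading off run lengths: 3 runs 2, 3, 4; 9 runs 6, 9, 12; 2 runs 9, 13, 17 — each is linear in n, where the shown terms are n = 2, 3, 4.
Setting n = 5 gives 5, 15, 21 characters in each block.

33333999999999999999222222222222222222222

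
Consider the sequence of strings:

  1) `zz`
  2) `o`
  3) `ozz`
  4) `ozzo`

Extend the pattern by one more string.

ozzoozz

This is a Fibonacci-style word recurrence s(k) = s(k−1)·s(k−2): e.g. o·zz = ozz.
The next term joins ozzo and ozz.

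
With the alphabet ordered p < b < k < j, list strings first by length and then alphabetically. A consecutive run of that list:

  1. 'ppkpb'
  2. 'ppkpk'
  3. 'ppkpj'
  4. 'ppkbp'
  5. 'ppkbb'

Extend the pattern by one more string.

The successor of ppkbb increments the rightmost position that isn't already j and resets every position after it to p.

ppkbk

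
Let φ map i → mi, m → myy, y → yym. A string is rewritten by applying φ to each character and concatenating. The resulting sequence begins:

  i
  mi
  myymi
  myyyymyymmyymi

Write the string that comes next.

Rewriting the 14 symbols of myyyymyymmyymi one by one yields myy yym yym yym yym myy yym yym myy myy yym yym myy mi; concatenated:

myyyymyymyymyymmyyyymyymmyymyyyymyymmyymi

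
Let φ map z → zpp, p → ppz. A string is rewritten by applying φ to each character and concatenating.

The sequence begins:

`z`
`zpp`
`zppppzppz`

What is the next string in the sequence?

Expanding zppppzppz: z→zpp, p→ppz, p→ppz, p→ppz, p→ppz, z→zpp, p→ppz, p→ppz, z→zpp. Concatenated: zpp ppz ppz ppz ppz zpp ppz ppz zpp.

zppppzppzppzppzzppppzppzzpp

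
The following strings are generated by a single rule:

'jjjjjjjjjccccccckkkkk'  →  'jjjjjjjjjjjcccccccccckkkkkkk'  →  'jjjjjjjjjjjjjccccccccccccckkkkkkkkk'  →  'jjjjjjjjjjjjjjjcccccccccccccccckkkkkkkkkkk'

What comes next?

jjjjjjjjjjjjjjjjjccccccccccccccccccckkkkkkkkkkkkk

Reading off run lengths: j runs 9, 11, 13, 15; c runs 7, 10, 13, 16; k runs 5, 7, 9, 11 — each is linear in n, where the shown terms are n = 3, 4, 5, 6.
For the next term, n = 7, so the run lengths are 17, 19, 13.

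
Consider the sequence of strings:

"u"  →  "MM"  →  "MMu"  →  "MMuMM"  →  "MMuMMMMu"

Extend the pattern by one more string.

This is a Fibonacci-style word recurrence s(k) = s(k−1)·s(k−2): e.g. MM·u = MMu.
The next term joins MMuMMMMu and MMuMM.

MMuMMMMuMMuMM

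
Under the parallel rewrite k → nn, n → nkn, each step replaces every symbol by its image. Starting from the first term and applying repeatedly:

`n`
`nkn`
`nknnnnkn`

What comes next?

Apply φ to nknnnnkn symbol by symbol: n→nkn, k→nn, n→nkn, n→nkn, n→nkn, n→nkn, k→nn, n→nkn; joined: nkn nn nkn nkn nkn nkn nn nkn.

nknnnnknnknnknnknnnnkn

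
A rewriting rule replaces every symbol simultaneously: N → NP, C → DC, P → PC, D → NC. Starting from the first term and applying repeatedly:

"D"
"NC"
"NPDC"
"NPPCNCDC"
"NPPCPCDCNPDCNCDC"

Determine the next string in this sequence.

Rewriting the 16 symbols of NPPCPCDCNPDCNCDC one by one yields NP PC PC DC PC DC NC DC NP PC NC DC NP DC NC DC; concatenated:

NPPCPCDCPCDCNCDCNPPCNCDCNPDCNCDC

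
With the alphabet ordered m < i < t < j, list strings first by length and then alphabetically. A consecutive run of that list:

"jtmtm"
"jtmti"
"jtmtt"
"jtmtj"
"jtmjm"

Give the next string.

jtmji

The successor of jtmjm increments the rightmost position that isn't already j and resets every position after it to m.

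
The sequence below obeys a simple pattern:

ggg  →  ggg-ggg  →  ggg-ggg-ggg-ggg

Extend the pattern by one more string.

ggg-ggg-ggg-ggg-ggg-ggg-ggg-ggg

Every step duplicates the string with '-' between the halves.
So the next term is two copies of ggg-ggg-ggg-ggg with '-' between the halves.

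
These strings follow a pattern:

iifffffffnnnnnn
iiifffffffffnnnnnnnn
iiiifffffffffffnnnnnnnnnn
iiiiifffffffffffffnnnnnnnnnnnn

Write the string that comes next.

iiiiiifffffffffffffffnnnnnnnnnnnnnn

Term n consists of n-1 i's, followed by 2n+1 f's, followed by 2n n's, where the shown terms are n = 3, 4, 5, 6.
For the next term, n = 7, so the run lengths are 6, 15, 14.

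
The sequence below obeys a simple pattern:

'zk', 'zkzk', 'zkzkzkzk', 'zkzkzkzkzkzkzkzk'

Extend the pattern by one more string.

zkzkzkzkzkzkzkzkzkzkzkzkzkzkzkzk

s(k+1) = s(k)·s(k) — each term doubles the last.
One more doubling of zkzkzkzkzkzkzkzk gives the answer.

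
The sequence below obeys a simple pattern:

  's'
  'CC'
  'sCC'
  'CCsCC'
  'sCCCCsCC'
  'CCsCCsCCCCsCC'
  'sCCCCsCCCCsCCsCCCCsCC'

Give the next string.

From term 3 onward, concatenate the second-to-last term with the last: s·CC = sCC, CC·sCC = CCsCC, …
Continuing: CCsCCsCCCCsCC · sCCCCsCCCCsCCsCCCCsCC gives term 8.

CCsCCsCCCCsCCsCCCCsCCCCsCCsCCCCsCC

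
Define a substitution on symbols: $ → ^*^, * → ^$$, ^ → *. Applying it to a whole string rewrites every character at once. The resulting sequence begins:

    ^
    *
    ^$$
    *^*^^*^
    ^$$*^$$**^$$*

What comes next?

*^*^^*^^$$*^*^^*^^$$^$$*^*^^*^^$$

Applying the rule to each of the 13 symbols of ^$$*^$$**^$$* gives the pieces * ^*^ ^*^ ^$$ * ^*^ ^*^ ^$$ ^$$ * ^*^ ^*^ ^$$, which concatenate to the answer.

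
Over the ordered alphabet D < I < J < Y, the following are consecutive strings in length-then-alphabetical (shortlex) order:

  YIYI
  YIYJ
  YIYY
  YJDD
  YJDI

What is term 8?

Continuing the enumeration 3 steps past YJDI: YJDI → YJDJ → YJDY → (answer).

YJID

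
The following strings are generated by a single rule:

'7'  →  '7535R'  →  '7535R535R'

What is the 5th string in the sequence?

The strings grow by a fixed suffix 535R each time.
From 7535R535R, 2 further steps: 7535R535R → 7535R535R535R → (answer).

7535R535R535R535R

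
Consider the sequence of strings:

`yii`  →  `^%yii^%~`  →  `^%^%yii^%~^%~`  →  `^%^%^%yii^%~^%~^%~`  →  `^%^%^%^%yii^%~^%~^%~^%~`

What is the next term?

s(k+1) = ^%·s(k)·^%~, so each term gains ^% as a prefix and ^%~ as a suffix.
Applying this once more to ^%^%^%^%yii^%~^%~^%~^%~:

^%^%^%^%^%yii^%~^%~^%~^%~^%~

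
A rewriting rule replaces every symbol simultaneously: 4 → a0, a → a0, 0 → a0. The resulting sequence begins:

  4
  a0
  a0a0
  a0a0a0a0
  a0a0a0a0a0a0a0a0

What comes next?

a0a0a0a0a0a0a0a0a0a0a0a0a0a0a0a0

Applying the rule to each of the 16 symbols of a0a0a0a0a0a0a0a0 gives the pieces a0 a0 a0 a0 a0 a0 a0 a0 a0 a0 a0 a0 a0 a0 a0 a0, which concatenate to the answer.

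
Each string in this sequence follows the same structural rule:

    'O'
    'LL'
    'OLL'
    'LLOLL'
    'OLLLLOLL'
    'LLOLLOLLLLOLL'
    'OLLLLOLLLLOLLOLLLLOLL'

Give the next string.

LLOLLOLLLLOLLOLLLLOLLLLOLLOLLLLOLL

This is a Fibonacci-style word recurrence s(k) = s(k−2)·s(k−1): e.g. O·LL = OLL.
So term 8 is LLOLLOLLLLOLL·OLLLLOLLLLOLLOLLLLOLL.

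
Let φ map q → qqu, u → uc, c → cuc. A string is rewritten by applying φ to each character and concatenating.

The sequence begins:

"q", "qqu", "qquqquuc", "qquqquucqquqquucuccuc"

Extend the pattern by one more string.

qquqquucqquqquucuccucqquqquucqquqquucuccucuccuccucuccuc

φ(qquqquucqquqquucuccuc) expands symbol-by-symbol to qqu qqu uc qqu qqu uc uc cuc qqu qqu uc qqu qqu uc uc cuc uc cuc cuc uc cuc; joining the 21 pieces gives the next term.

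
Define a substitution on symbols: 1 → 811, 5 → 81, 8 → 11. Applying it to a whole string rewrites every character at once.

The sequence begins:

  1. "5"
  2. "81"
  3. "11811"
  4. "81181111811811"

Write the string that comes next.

Applying the rule to each of the 14 symbols of 81181111811811 gives the pieces 11 811 811 11 811 811 811 811 11 811 811 11 811 811, which concatenate to the answer.

11811811118118118118111181181111811811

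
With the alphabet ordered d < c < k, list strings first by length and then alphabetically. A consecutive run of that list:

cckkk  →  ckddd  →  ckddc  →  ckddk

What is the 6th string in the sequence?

Continuing the enumeration 2 steps past ckddk: ckddk → ckdcd → (answer).

ckdcc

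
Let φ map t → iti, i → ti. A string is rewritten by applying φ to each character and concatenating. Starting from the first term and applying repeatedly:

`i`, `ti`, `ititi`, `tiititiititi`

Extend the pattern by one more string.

Expanding tiititiititi: t→iti, i→ti, i→ti, t→iti, i→ti, t→iti, i→ti, i→ti, t→iti, i→ti, t→iti, i→ti. Concatenated: iti ti ti iti ti iti ti ti iti ti iti ti.

itititiititiitititiititiititi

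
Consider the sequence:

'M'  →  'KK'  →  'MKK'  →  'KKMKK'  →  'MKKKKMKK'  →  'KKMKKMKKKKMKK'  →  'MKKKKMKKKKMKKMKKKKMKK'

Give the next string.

KKMKKMKKKKMKKMKKKKMKKKKMKKMKKKKMKK

Each term (from the third on) is the two preceding terms concatenated in order: term 3 = M·KK = MKK.
Continuing: KKMKKMKKKKMKK · MKKKKMKKKKMKKMKKKKMKK gives term 8.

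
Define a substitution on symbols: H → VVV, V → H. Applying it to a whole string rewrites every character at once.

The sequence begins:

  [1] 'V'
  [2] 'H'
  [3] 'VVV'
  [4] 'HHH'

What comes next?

VVVVVVVVV

Rewriting each symbol of HHH: H→VVV, H→VVV, H→VVV, which concatenates to VVV VVV VVV.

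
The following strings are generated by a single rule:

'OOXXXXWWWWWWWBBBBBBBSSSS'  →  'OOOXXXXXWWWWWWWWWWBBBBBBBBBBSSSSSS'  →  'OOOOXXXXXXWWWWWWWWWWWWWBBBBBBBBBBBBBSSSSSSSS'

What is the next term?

Each string has the form O^{n} X^{n+2} W^{3n+1} B^{3n+1} S^{2n}, where the shown terms are n = 2, 3, 4.
For the next term, n = 5, so the run lengths are 5, 7, 16, 16, 10.

OOOOOXXXXXXXWWWWWWWWWWWWWWWWBBBBBBBBBBBBBBBBSSSSSSSSSS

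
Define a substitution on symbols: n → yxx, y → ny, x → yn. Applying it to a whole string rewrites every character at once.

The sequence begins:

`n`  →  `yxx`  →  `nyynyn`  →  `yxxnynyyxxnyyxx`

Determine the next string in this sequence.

nyynynyxxnyyxxnynyynynyxxnynyynyn

Applying the rule to each of the 15 symbols of yxxnynyyxxnyyxx gives the pieces ny yn yn yxx ny yxx ny ny yn yn yxx ny ny yn yn, which concatenate to the answer.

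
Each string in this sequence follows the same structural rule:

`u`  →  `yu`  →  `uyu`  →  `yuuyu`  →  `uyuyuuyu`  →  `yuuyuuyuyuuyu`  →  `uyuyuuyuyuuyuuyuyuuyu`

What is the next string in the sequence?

This is a Fibonacci-style word recurrence s(k) = s(k−2)·s(k−1): e.g. u·yu = uyu.
Continuing: yuuyuuyuyuuyu · uyuyuuyuyuuyuuyuyuuyu gives term 8.

yuuyuuyuyuuyuuyuyuuyuyuuyuuyuyuuyu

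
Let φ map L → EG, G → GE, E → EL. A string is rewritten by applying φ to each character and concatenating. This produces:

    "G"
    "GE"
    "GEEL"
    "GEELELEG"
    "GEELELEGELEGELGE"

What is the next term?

Rewriting the 16 symbols of GEELELEGELEGELGE one by one yields GE EL EL EG EL EG EL GE EL EG EL GE EL EG GE EL; concatenated:

GEELELEGELEGELGEELEGELGEELEGGEEL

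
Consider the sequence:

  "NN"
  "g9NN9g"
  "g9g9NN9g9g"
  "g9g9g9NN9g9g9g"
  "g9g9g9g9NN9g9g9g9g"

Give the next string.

Every step adds g9 to the front and 9g to the end of the previous string.
Applying this once more to g9g9g9g9NN9g9g9g9g:

g9g9g9g9g9NN9g9g9g9g9g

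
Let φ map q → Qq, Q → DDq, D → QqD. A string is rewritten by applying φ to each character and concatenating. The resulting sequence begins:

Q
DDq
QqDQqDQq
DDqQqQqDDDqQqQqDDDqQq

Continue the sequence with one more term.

Applying the rule to each of the 21 symbols of DDqQqQqDDDqQqQqDDDqQq gives the pieces QqD QqD Qq DDq Qq DDq Qq QqD QqD QqD Qq DDq Qq DDq Qq QqD QqD QqD Qq DDq Qq, which concatenate to the answer.

QqDQqDQqDDqQqDDqQqQqDQqDQqDQqDDqQqDDqQqQqDQqDQqDQqDDqQq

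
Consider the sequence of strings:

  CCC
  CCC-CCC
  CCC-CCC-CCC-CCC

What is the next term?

s(k+1) = s(k)·-·s(k) — each term doubles the last with '-' between the halves.
Doubling CCC-CCC-CCC-CCC with '-' between the halves:

CCC-CCC-CCC-CCC-CCC-CCC-CCC-CCC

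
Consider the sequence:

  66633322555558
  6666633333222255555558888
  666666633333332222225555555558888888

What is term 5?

The n-th term is 2n+1 6's then 2n+1 3's then 2n 2's then 2n+3 5's then 3n-2 8's (n = 1, 2, …).
At n = 5 the blocks have lengths 11, 11, 10, 13, 13.

6666666666633333333333222222222255555555555558888888888888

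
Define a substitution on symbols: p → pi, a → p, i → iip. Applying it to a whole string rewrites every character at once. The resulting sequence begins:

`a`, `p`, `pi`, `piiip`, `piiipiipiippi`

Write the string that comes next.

piiipiipiippiiipiippiiipiippipiiip

Replace each of the 13 characters of piiipiipiippi in place — pi iip iip iip pi iip iip pi iip iip pi pi iip — and concatenate.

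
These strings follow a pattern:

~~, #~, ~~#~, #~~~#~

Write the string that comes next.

~~#~#~~~#~

Each term (from the third on) is the two preceding terms concatenated in order: term 3 = ~~·#~ = ~~#~.
So term 5 is ~~#~·#~~~#~.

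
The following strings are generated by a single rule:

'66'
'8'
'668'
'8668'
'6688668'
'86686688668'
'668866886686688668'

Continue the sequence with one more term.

From term 3 onward, concatenate the second-to-last term with the last: 66·8 = 668, 8·668 = 8668, …
So term 8 is 86686688668·668866886686688668.

86686688668668866886686688668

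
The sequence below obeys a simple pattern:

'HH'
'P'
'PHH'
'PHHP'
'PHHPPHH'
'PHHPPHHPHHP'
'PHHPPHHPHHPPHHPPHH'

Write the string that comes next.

From term 3 onward, concatenate the last term with the second-to-last: P·HH = PHH, PHH·P = PHHP, …
The next term joins PHHPPHHPHHPPHHPPHH and PHHPPHHPHHP.

PHHPPHHPHHPPHHPPHHPHHPPHHPHHP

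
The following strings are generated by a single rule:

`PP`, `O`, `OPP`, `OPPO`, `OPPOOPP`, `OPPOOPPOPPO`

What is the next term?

From term 3 onward, concatenate the last term with the second-to-last: O·PP = OPP, OPP·O = OPPO, …
Continuing: OPPOOPPOPPO · OPPOOPP gives term 7.

OPPOOPPOPPOOPPOOPP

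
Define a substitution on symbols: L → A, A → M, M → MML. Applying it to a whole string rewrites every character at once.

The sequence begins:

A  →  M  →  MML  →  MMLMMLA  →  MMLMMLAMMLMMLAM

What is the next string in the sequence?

MMLMMLAMMLMMLAMMMLMMLAMMLMMLAMMML

Replace each of the 15 characters of MMLMMLAMMLMMLAM in place — MML MML A MML MML A M MML MML A MML MML A M MML — and concatenate.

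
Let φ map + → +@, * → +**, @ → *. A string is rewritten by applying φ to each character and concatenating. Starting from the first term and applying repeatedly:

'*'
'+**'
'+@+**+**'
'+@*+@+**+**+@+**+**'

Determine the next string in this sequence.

φ(+@*+@+**+**+@+**+**) expands symbol-by-symbol to +@ * +** +@ * +@ +** +** +@ +** +** +@ * +@ +** +** +@ +** +**; joining the 19 pieces gives the next term.

+@*+**+@*+@+**+**+@+**+**+@*+@+**+**+@+**+**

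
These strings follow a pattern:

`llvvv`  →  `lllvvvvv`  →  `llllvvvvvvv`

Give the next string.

The n-th term is n+1 l's then 2n+1 v's (n = 1, 2, …).
Setting n = 4 gives 5, 9 characters in each block.

lllllvvvvvvvvv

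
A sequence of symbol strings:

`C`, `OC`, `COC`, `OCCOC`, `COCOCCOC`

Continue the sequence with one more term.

This is a Fibonacci-style word recurrence s(k) = s(k−2)·s(k−1): e.g. C·OC = COC.
Continuing: OCCOC · COCOCCOC gives term 6.

OCCOCCOCOCCOC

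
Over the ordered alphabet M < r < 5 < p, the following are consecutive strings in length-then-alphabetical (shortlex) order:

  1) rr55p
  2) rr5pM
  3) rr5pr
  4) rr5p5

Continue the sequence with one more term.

The successor of rr5p5 increments the rightmost position that isn't already p and resets every position after it to M.

rr5pp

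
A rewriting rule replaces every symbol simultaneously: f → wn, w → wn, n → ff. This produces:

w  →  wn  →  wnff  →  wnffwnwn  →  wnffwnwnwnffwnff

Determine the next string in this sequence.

Rewriting the 16 symbols of wnffwnwnwnffwnff one by one yields wn ff wn wn wn ff wn ff wn ff wn wn wn ff wn wn; concatenated:

wnffwnwnwnffwnffwnffwnwnwnffwnwn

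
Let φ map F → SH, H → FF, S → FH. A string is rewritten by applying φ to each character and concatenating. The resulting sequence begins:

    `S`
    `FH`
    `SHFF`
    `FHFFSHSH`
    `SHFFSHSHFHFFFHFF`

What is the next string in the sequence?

Rewriting the 16 symbols of SHFFSHSHFHFFFHFF one by one yields FH FF SH SH FH FF FH FF SH FF SH SH SH FF SH SH; concatenated:

FHFFSHSHFHFFFHFFSHFFSHSHSHFFSHSH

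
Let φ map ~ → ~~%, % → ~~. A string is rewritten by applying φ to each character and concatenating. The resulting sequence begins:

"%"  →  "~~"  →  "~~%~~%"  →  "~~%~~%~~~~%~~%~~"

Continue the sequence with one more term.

Replace each of the 16 characters of ~~%~~%~~~~%~~%~~ in place — ~~% ~~% ~~ ~~% ~~% ~~ ~~% ~~% ~~% ~~% ~~ ~~% ~~% ~~ ~~% ~~% — and concatenate.

~~%~~%~~~~%~~%~~~~%~~%~~%~~%~~~~%~~%~~~~%~~%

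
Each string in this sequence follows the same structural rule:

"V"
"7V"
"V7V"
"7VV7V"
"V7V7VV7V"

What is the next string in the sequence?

7VV7VV7V7VV7V

From term 3 onward, concatenate the second-to-last term with the last: V·7V = V7V, 7V·V7V = 7VV7V, …
So term 6 is 7VV7V·V7V7VV7V.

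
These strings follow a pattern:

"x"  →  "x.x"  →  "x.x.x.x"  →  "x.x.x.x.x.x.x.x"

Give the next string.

Each string is two copies of the previous one joined by '.'.
Doubling x.x.x.x.x.x.x.x with '.' between the halves:

x.x.x.x.x.x.x.x.x.x.x.x.x.x.x.x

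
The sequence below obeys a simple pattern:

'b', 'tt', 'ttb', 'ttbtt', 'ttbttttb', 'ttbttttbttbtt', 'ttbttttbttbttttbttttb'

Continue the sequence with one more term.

Each term (from the third on) is the previous term followed by the one before it: term 3 = tt·b = ttb.
Continuing: ttbttttbttbttttbttttb · ttbttttbttbtt gives term 8.

ttbttttbttbttttbttttbttbttttbttbtt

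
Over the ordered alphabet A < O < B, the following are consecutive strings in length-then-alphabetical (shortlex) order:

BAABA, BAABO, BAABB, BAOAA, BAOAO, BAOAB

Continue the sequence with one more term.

The successor of BAOAB increments the rightmost position that isn't already B and resets every position after it to A.

BAOOA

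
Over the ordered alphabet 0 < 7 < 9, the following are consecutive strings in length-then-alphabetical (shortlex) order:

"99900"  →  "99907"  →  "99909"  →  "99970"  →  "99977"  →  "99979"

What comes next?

99990

Find the rightmost character of 99979 below 9, bump it to the next letter, and reset everything to its right to 0.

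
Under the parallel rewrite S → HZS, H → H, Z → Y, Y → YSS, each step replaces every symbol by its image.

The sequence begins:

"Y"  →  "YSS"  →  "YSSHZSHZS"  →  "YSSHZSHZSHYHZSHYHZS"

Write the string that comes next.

Rewriting the 19 symbols of YSSHZSHZSHYHZSHYHZS one by one yields YSS HZS HZS H Y HZS H Y HZS H YSS H Y HZS H YSS H Y HZS; concatenated:

YSSHZSHZSHYHZSHYHZSHYSSHYHZSHYSSHYHZS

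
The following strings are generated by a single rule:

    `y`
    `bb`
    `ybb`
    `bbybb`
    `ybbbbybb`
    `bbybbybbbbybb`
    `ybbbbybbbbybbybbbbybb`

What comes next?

Each term (from the third on) is the two preceding terms concatenated in order: term 3 = y·bb = ybb.
The next term joins bbybbybbbbybb and ybbbbybbbbybbybbbbybb.

bbybbybbbbybbybbbbybbbbybbybbbbybb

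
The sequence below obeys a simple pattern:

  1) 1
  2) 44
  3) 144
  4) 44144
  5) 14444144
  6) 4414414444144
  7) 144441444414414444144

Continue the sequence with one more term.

4414414444144144441444414414444144

This is a Fibonacci-style word recurrence s(k) = s(k−2)·s(k−1): e.g. 1·44 = 144.
The next term joins 4414414444144 and 144441444414414444144.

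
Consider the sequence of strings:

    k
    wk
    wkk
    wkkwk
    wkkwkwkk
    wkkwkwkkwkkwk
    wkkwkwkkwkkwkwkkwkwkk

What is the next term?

wkkwkwkkwkkwkwkkwkwkkwkkwkwkkwkkwk

This is a Fibonacci-style word recurrence s(k) = s(k−1)·s(k−2): e.g. wk·k = wkk.
So term 8 is wkkwkwkkwkkwkwkkwkwkk·wkkwkwkkwkkwk.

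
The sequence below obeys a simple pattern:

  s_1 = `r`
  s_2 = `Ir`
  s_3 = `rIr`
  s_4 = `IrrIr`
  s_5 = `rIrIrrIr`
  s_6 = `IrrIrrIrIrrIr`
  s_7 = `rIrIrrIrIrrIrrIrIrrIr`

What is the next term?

IrrIrrIrIrrIrrIrIrrIrIrrIrrIrIrrIr

This is a Fibonacci-style word recurrence s(k) = s(k−2)·s(k−1): e.g. r·Ir = rIr.
Continuing: IrrIrrIrIrrIr · rIrIrrIrIrrIrrIrIrrIr gives term 8.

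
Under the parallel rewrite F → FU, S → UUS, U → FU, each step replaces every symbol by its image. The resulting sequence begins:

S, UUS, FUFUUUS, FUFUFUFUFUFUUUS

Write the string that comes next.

Applying the rule to each of the 15 symbols of FUFUFUFUFUFUUUS gives the pieces FU FU FU FU FU FU FU FU FU FU FU FU FU FU UUS, which concatenate to the answer.

FUFUFUFUFUFUFUFUFUFUFUFUFUFUUUS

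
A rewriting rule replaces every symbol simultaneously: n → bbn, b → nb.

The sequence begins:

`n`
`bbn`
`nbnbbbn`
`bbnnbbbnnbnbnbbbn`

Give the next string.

nbnbbbnbbnnbnbnbbbnbbnnbbbnnbbbnnbnbnbbbn

φ(bbnnbbbnnbnbnbbbn) expands symbol-by-symbol to nb nb bbn bbn nb nb nb bbn bbn nb bbn nb bbn nb nb nb bbn; joining the 17 pieces gives the next term.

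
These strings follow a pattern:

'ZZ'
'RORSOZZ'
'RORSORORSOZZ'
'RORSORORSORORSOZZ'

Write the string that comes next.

The strings grow by a fixed prefix RORSO each time.
Applying this once more to RORSORORSORORSOZZ:

RORSORORSORORSORORSOZZ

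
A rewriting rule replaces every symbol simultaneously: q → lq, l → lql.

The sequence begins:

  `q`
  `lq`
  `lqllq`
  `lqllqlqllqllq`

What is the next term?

lqllqlqllqllqlqllqlqllqllqlqllqllq

Replace each of the 13 characters of lqllqlqllqllq in place — lql lq lql lql lq lql lq lql lql lq lql lql lq — and concatenate.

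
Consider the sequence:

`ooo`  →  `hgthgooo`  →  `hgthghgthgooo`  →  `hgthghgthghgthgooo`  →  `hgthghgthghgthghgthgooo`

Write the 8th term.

Each term is the previous one with hgthg prepended.
From hgthghgthghgthghgthgooo, 3 further steps: hgthghgthghgthghgthgooo → hgthghgthghgthghgthghgthgooo → hgthghgthghgthghgthghgthghgthgooo → (answer).

hgthghgthghgthghgthghgthghgthghgthgooo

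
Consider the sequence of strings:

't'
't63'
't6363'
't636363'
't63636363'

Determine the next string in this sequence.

t6363636363

Every step adds 63 to the end: s(k+1) = s(k)·63.
So the next term is t63636363·63.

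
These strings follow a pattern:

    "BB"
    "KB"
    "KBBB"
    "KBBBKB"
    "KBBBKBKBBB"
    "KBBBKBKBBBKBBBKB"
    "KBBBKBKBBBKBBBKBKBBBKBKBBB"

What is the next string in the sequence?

KBBBKBKBBBKBBBKBKBBBKBKBBBKBBBKBKBBBKBBBKB

From term 3 onward, concatenate the last term with the second-to-last: KB·BB = KBBB, KBBB·KB = KBBBKB, …
The next term joins KBBBKBKBBBKBBBKBKBBBKBKBBB and KBBBKBKBBBKBBBKB.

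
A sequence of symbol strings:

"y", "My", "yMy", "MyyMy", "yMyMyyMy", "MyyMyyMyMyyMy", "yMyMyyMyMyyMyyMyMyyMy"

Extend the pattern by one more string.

This is a Fibonacci-style word recurrence s(k) = s(k−2)·s(k−1): e.g. y·My = yMy.
Continuing: MyyMyyMyMyyMy · yMyMyyMyMyyMyyMyMyyMy gives term 8.

MyyMyyMyMyyMyyMyMyyMyMyyMyyMyMyyMy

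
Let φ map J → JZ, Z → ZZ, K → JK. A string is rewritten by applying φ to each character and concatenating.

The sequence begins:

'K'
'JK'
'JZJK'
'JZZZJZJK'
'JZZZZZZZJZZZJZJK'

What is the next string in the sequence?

Rewriting the 16 symbols of JZZZZZZZJZZZJZJK one by one yields JZ ZZ ZZ ZZ ZZ ZZ ZZ ZZ JZ ZZ ZZ ZZ JZ ZZ JZ JK; concatenated:

JZZZZZZZZZZZZZZZJZZZZZZZJZZZJZJK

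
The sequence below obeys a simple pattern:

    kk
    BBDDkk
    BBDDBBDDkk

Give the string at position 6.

BBDDBBDDBBDDBBDDBBDDkk

Each term is the previous one with BBDD prepended.
From BBDDBBDDkk, 3 further steps: BBDDBBDDkk → BBDDBBDDBBDDkk → BBDDBBDDBBDDBBDDkk → (answer).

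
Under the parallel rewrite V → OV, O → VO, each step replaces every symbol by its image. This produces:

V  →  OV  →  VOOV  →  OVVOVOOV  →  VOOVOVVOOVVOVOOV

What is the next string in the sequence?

φ(VOOVOVVOOVVOVOOV) expands symbol-by-symbol to OV VO VO OV VO OV OV VO VO OV OV VO OV VO VO OV; joining the 16 pieces gives the next term.

OVVOVOOVVOOVOVVOVOOVOVVOOVVOVOOV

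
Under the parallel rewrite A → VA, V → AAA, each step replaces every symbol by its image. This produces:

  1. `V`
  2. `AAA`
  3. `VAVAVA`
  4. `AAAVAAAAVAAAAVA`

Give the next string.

φ(AAAVAAAAVAAAAVA) expands symbol-by-symbol to VA VA VA AAA VA VA VA VA AAA VA VA VA VA AAA VA; joining the 15 pieces gives the next term.

VAVAVAAAAVAVAVAVAAAAVAVAVAVAAAAVA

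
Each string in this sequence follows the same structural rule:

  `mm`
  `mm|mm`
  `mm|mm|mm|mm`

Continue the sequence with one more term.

s(k+1) = s(k)·|·s(k) — each term doubles the last with '|' between the halves.
Doubling mm|mm|mm|mm with '|' between the halves:

mm|mm|mm|mm|mm|mm|mm|mm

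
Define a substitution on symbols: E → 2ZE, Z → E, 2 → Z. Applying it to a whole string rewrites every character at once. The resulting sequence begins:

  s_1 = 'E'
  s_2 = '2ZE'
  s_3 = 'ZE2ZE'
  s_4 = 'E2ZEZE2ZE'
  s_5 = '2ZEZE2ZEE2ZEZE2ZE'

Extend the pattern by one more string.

ZE2ZEE2ZEZE2ZE2ZEZE2ZEE2ZEZE2ZE

Applying the rule to each of the 17 symbols of 2ZEZE2ZEE2ZEZE2ZE gives the pieces Z E 2ZE E 2ZE Z E 2ZE 2ZE Z E 2ZE E 2ZE Z E 2ZE, which concatenate to the answer.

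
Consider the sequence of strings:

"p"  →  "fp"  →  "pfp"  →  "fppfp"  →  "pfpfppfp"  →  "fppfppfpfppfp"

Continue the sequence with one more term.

Each term (from the third on) is the two preceding terms concatenated in order: term 3 = p·fp = pfp.
Continuing: pfpfppfp · fppfppfpfppfp gives term 7.

pfpfppfpfppfppfpfppfp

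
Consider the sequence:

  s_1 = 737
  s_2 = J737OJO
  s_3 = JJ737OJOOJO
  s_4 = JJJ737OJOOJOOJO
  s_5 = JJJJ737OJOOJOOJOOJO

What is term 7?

s(k+1) = J·s(k)·OJO, so each term gains J as a prefix and OJO as a suffix.
From JJJJ737OJOOJOOJOOJO, 2 further steps: JJJJ737OJOOJOOJOOJO → JJJJJ737OJOOJOOJOOJOOJO → (answer).

JJJJJJ737OJOOJOOJOOJOOJOOJO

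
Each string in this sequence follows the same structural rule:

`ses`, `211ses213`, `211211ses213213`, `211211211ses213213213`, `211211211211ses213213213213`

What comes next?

s(k+1) = 211·s(k)·213, so each term gains 211 as a prefix and 213 as a suffix.
Applying this once more to 211211211211ses213213213213:

211211211211211ses213213213213213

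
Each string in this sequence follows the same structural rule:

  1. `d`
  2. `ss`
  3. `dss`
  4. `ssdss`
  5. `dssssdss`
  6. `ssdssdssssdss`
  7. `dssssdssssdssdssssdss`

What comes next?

This is a Fibonacci-style word recurrence s(k) = s(k−2)·s(k−1): e.g. d·ss = dss.
The next term joins ssdssdssssdss and dssssdssssdssdssssdss.

ssdssdssssdssdssssdssssdssdssssdss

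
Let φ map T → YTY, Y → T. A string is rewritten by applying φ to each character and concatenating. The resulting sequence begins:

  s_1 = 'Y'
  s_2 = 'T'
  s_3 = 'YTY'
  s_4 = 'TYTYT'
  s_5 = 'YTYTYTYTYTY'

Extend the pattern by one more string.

Expanding YTYTYTYTYTY: Y→T, T→YTY, Y→T, T→YTY, Y→T, T→YTY, Y→T, T→YTY, Y→T, T→YTY, Y→T. Concatenated: T YTY T YTY T YTY T YTY T YTY T.

TYTYTYTYTYTYTYTYTYTYT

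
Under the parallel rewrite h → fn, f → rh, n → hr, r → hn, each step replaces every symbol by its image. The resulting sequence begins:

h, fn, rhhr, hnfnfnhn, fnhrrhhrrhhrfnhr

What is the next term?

Rewriting the 16 symbols of fnhrrhhrrhhrfnhr one by one yields rh hr fn hn hn fn fn hn hn fn fn hn rh hr fn hn; concatenated:

rhhrfnhnhnfnfnhnhnfnfnhnrhhrfnhn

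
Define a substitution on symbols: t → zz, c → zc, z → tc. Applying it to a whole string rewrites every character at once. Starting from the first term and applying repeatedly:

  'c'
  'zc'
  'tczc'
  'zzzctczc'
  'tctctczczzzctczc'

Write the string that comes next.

Rewriting the 16 symbols of tctctczczzzctczc one by one yields zz zc zz zc zz zc tc zc tc tc tc zc zz zc tc zc; concatenated:

zzzczzzczzzctczctctctczczzzctczc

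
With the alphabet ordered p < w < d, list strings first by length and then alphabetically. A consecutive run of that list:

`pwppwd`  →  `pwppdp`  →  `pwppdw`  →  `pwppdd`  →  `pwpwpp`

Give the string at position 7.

Advancing 2 positions from pwpwpp through pwpwpp → pwpwpw reaches term 7.

pwpwpd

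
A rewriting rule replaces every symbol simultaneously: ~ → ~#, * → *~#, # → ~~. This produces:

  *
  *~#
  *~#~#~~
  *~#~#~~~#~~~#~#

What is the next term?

Replace each of the 15 characters of *~#~#~~~#~~~#~# in place — *~# ~# ~~ ~# ~~ ~# ~# ~# ~~ ~# ~# ~# ~~ ~# ~~ — and concatenate.

*~#~#~~~#~~~#~#~#~~~#~#~#~~~#~~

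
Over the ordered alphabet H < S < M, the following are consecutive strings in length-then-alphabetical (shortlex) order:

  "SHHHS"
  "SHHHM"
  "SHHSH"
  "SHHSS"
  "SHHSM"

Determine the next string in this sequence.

SHHMH

The successor of SHHSM increments the rightmost position that isn't already M and resets every position after it to H.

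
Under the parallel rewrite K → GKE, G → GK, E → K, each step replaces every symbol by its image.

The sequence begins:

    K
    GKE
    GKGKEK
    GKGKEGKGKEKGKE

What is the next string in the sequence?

φ(GKGKEGKGKEKGKE) expands symbol-by-symbol to GK GKE GK GKE K GK GKE GK GKE K GKE GK GKE K; joining the 14 pieces gives the next term.

GKGKEGKGKEKGKGKEGKGKEKGKEGKGKEK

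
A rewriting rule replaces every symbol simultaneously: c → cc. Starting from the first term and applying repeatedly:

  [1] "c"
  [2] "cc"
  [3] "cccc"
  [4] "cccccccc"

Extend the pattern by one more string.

Expanding cccccccc: c→cc, c→cc, c→cc, c→cc, c→cc, c→cc, c→cc, c→cc. Concatenated: cc cc cc cc cc cc cc cc.

cccccccccccccccc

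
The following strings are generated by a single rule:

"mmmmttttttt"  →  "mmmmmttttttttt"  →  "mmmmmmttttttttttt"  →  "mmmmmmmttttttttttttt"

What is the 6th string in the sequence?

mmmmmmmmmttttttttttttttttt

Term n consists of n+1 m's, followed by 2n+1 t's, where the shown terms are n = 3, 4, 5, 6.
Setting n = 8 gives 9, 17 characters in each block.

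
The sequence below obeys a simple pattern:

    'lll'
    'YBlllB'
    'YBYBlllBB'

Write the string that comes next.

Every step adds YB to the front and B to the end of the previous string.
One more step from YBYBlllBB gives the answer.

YBYBYBlllBBB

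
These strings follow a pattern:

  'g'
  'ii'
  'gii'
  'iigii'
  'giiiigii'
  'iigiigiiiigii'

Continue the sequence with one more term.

giiiigiiiigiigiiiigii

From term 3 onward, concatenate the second-to-last term with the last: g·ii = gii, ii·gii = iigii, …
Continuing: giiiigii · iigiigiiiigii gives term 7.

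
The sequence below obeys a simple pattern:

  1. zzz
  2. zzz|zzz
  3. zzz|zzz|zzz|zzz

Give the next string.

s(k+1) = s(k)·|·s(k) — each term doubles the last with '|' between the halves.
Doubling zzz|zzz|zzz|zzz with '|' between the halves:

zzz|zzz|zzz|zzz|zzz|zzz|zzz|zzz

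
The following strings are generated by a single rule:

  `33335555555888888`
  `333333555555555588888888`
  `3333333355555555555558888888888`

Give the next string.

Reading off run lengths: 3 runs 4, 6, 8; 5 runs 7, 10, 13; 8 runs 6, 8, 10 — each is linear in n, where the shown terms are n = 2, 3, 4.
Setting n = 5 gives 10, 16, 12 characters in each block.

33333333335555555555555555888888888888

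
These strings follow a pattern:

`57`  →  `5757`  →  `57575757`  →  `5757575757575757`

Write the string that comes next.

Each string is two copies of the previous one concatenated.
Doubling 5757575757575757:

57575757575757575757575757575757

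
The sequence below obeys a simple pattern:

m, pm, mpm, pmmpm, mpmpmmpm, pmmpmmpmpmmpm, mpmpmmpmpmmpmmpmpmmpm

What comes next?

This is a Fibonacci-style word recurrence s(k) = s(k−2)·s(k−1): e.g. m·pm = mpm.
So term 8 is pmmpmmpmpmmpm·mpmpmmpmpmmpmmpmpmmpm.

pmmpmmpmpmmpmmpmpmmpmpmmpmmpmpmmpm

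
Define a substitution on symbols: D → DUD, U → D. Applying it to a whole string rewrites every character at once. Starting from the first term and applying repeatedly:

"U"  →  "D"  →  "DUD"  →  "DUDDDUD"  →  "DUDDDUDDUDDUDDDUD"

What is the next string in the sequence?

DUDDDUDDUDDUDDDUDDUDDDUDDUDDDUDDUDDUDDDUD

Applying the rule to each of the 17 symbols of DUDDDUDDUDDUDDDUD gives the pieces DUD D DUD DUD DUD D DUD DUD D DUD DUD D DUD DUD DUD D DUD, which concatenate to the answer.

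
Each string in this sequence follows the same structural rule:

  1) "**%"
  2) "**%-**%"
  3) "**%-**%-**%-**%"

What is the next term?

Every step duplicates the string with '-' between the halves.
Doubling **%-**%-**%-**% with '-' between the halves:

**%-**%-**%-**%-**%-**%-**%-**%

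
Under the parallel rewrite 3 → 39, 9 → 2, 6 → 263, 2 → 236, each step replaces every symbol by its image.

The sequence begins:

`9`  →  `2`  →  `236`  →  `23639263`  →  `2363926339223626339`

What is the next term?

Replace each of the 19 characters of 2363926339223626339 in place — 236 39 263 39 2 236 263 39 39 2 236 236 39 263 236 263 39 39 2 — and concatenate.

23639263392236263393922362363926323626339392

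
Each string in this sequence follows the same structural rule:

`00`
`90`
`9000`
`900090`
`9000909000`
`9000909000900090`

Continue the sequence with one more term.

From term 3 onward, concatenate the last term with the second-to-last: 90·00 = 9000, 9000·90 = 900090, …
So term 7 is 9000909000900090·9000909000.

90009090009000909000909000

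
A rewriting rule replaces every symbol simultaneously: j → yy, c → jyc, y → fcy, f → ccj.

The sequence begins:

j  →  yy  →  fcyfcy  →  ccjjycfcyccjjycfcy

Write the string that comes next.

Applying the rule to each of the 18 symbols of ccjjycfcyccjjycfcy gives the pieces jyc jyc yy yy fcy jyc ccj jyc fcy jyc jyc yy yy fcy jyc ccj jyc fcy, which concatenate to the answer.

jycjycyyyyfcyjycccjjycfcyjycjycyyyyfcyjycccjjycfcy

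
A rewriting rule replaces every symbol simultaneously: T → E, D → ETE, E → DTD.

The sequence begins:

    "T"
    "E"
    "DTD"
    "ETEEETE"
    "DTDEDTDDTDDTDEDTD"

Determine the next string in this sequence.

Applying the rule to each of the 17 symbols of DTDEDTDDTDDTDEDTD gives the pieces ETE E ETE DTD ETE E ETE ETE E ETE ETE E ETE DTD ETE E ETE, which concatenate to the answer.

ETEEETEDTDETEEETEETEEETEETEEETEDTDETEEETE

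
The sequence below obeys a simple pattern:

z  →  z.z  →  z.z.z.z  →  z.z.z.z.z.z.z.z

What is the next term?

Each string is two copies of the previous one joined by '.'.
Doubling z.z.z.z.z.z.z.z with '.' between the halves:

z.z.z.z.z.z.z.z.z.z.z.z.z.z.z.z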